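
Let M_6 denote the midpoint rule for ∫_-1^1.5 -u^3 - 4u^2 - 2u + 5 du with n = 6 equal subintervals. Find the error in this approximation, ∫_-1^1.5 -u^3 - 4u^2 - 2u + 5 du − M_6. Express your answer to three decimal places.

-0.172

Exact integral: ∫_-1^1.5 f(u) du ≈ 4.40104.
M_6 ≈ 4.57284.
Error ≈ 4.40104 − 4.57284 ≈ -0.172.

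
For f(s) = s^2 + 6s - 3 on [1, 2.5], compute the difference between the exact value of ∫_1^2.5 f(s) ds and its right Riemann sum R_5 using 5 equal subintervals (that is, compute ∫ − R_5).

Exact integral: ∫_1^2.5 f(s) ds = 16.125.
R_5 = 18.285.
Error = 16.125 − 18.285 = -2.16.

-2.16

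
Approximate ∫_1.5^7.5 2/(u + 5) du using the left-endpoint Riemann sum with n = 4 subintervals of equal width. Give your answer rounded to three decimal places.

1.425

Δu = (7.5 − 1.5)/4 = 1.5.
Left endpoints: 1.5, 3, 4.5, 6.
f(1.5) = 4/13, f(3) = 0.25, f(4.5) = 4/19, f(6) = 2/11.
Sum = Δu · [f(1.5) + f(3) + f(4.5) + f(6)].
Sum ≈ 1.425.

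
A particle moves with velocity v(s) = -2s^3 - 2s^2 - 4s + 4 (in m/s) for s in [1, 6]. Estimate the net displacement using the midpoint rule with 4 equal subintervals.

-825.859375

Δs = (6 − 1)/4 = 1.25.
Midpoints: 1.625, 2.875, 4.125, 5.375.
v(1.625) = -16.36328125, v(2.875) = -71.55859375, v(4.125) = -186.91015625, v(5.375) = -385.85546875.
Sum = Δs · [v(1.625) + v(2.875) + v(4.125) + v(5.375)].
Sum = -825.859375.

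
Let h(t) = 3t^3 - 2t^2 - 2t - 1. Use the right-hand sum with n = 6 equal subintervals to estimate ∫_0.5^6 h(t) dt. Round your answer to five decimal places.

1066.79152

Δt = (6 − 0.5)/6 = 11/12.
Right endpoints: 17/12, 7/3, 3.25, 25/6, 61/12, 6.
h(17/12) = 131/192, h(7/3) = 194/9, h(3.25) = 74.359375, h(25/6) = 4151/24, h(61/12) = 190781/576, h(6) = 563.
Sum = Δt · [h(17/12) + h(7/3) + h(3.25) + ...].
Sum ≈ 1066.79152.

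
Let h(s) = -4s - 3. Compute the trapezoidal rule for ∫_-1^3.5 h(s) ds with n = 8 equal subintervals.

Δs = (3.5 − (-1))/8 = 0.5625.
h(-1) = 1, h(-0.4375) = -1.25, h(0.125) = -3.5, h(0.6875) = -5.75, h(1.25) = -8, h(1.8125) = -10.25, h(2.375) = -12.5, h(2.9375) = -14.75, h(3.5) = -17.
T_8 = (Δs/2)·[h(s_0) + 2h(s_1) + ... + 2h(s_{7}) + h(s_8)].
Sum = -36.

-36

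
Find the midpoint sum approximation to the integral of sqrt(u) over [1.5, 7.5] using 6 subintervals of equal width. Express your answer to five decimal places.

Δu = (7.5 − 1.5)/6 = 1.
Midpoints: 2, 3, 4, 5, 6, 7.
f(2) ≈ 1.41421, f(3) ≈ 1.73205, f(4) ≈ 2.00000, f(5) ≈ 2.23607, f(6) ≈ 2.44949, f(7) ≈ 2.64575.
Sum = Δu · [f(2) + f(3) + f(4) + ...].
Sum ≈ 12.47757.

12.47757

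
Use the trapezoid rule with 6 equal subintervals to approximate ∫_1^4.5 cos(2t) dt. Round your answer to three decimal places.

-0.220

Δt = (4.5 − 1)/6 = 7/12.
f(1) ≈ -0.416, f(19/12) ≈ -1.000, f(13/6) ≈ -0.370, f(2.75) ≈ 0.709, f(10/3) ≈ 0.927, f(47/12) ≈ 0.021, f(4.5) ≈ -0.911.
T_6 = (Δt/2)·[f(t_0) + 2f(t_1) + ... + 2f(t_{5}) + f(t_6)].
Sum ≈ -0.220.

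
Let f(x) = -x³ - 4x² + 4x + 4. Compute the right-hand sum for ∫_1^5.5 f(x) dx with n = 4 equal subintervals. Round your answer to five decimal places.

Δx = (5.5 − 1)/4 = 1.125.
Right endpoints: 2.125, 3.25, 4.375, 5.5.
f(2.125) = -7761/512, f(3.25) = -59.578125, f(4.375) = -71067/512, f(5.5) = -261.375.
Sum = Δx · [f(2.125) + f(3.25) + f(4.375) + f(5.5)].
Sum ≈ -534.27832.

-534.27832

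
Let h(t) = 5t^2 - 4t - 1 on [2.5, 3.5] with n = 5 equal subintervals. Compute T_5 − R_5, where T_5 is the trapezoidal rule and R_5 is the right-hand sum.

-2.6

T_5 = 32.45.
R_5 = 35.05.
T_5 − R_5 = -2.6.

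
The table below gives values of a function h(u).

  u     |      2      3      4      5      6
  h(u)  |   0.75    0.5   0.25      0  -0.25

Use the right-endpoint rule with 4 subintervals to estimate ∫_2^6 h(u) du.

0.5

Δu = 1.
Sum = 1·[0.5 + 0.25 + 0 + (-0.25)] = 0.5.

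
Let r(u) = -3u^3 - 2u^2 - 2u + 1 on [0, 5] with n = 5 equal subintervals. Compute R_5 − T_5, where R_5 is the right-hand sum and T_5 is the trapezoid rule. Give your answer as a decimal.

R_5 = -810.
T_5 = -592.5.
R_5 − T_5 = -217.5.

-217.5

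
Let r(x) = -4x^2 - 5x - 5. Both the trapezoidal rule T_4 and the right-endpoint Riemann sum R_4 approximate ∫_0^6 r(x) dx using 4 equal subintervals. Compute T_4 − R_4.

T_4 = -417.
R_4 = -547.5.
T_4 − R_4 = 130.5.

130.5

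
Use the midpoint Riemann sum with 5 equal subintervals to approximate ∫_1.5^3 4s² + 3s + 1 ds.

43.08

Δs = (3 − 1.5)/5 = 0.3.
Midpoints: 1.65, 1.95, 2.25, 2.55, 2.85.
f(1.65) = 16.84, f(1.95) = 22.06, f(2.25) = 28, f(2.55) = 34.66, f(2.85) = 42.04.
Sum = Δs · [f(1.65) + f(1.95) + f(2.25) + f(2.55) + f(2.85)].
Sum = 43.08.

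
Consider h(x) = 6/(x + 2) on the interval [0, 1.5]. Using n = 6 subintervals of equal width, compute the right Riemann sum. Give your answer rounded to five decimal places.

3.20223

Δx = (1.5 − 0)/6 = 0.25.
Right endpoints: 0.25, 0.5, 0.75, 1, 1.25, 1.5.
h(0.25) = 8/3, h(0.5) = 2.4, h(0.75) = 24/11, h(1) = 2, h(1.25) = 24/13, h(1.5) = 12/7.
Sum = Δx · [h(0.25) + h(0.5) + h(0.75) + ...].
Sum ≈ 3.20223.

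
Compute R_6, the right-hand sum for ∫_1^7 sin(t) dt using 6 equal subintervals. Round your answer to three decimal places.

Δt = (7 − 1)/6 = 1.
Right endpoints: 2, 3, 4, 5, 6, 7.
f(2) ≈ 0.909, f(3) ≈ 0.141, f(4) ≈ -0.757, f(5) ≈ -0.959, f(6) ≈ -0.279, f(7) ≈ 0.657.
Sum = Δt · [f(2) + f(3) + f(4) + ...].
Sum ≈ -0.288.

-0.288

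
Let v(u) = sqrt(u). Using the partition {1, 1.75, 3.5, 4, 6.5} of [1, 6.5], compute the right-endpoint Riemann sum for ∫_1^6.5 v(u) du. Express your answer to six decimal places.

11.639881

Subinterval widths: 0.75, 1.75, 0.5, 2.5.
Right endpoints: 1.75, 3.5, 4, 6.5.
v(1.75) ≈ 1.322876, v(3.5) ≈ 1.870829, v(4) ≈ 2.000000, v(6.5) ≈ 2.549510.
Sum = Σ Δu_i · v(u_i).
Sum ≈ 11.639881.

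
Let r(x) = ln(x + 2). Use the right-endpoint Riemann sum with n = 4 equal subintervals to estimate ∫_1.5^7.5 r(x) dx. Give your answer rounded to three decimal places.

11.718

Δx = (7.5 − 1.5)/4 = 1.5.
Right endpoints: 3, 4.5, 6, 7.5.
r(3) ≈ 1.609, r(4.5) ≈ 1.872, r(6) ≈ 2.079, r(7.5) ≈ 2.251.
Sum = Δx · [r(3) + r(4.5) + r(6) + r(7.5)].
Sum ≈ 11.718.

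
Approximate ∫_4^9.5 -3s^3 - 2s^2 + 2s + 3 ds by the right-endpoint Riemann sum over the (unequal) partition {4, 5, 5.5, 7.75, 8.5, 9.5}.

Subinterval widths: 1, 0.5, 2.25, 0.75, 1.
Right endpoints: 5, 5.5, 7.75, 8.5, 9.5.
f(5) = -412, f(5.5) = -545.625, f(7.75) = -1498.078125, f(8.5) = -1966.875, f(9.5) = -2730.625.
Sum = Σ Δs_i · f(s_i).
Sum = -8261.26953125.

-8261.26953125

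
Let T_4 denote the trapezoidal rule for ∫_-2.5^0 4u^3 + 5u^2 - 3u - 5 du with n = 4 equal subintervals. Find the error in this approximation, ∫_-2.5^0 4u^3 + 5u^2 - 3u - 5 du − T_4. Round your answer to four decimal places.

1.6276

Exact integral: ∫_-2.5^0 f(u) du ≈ -16.145833.
T_4 = -17.7734375.
Error ≈ -16.145833 − (-17.7734375) ≈ 1.6276.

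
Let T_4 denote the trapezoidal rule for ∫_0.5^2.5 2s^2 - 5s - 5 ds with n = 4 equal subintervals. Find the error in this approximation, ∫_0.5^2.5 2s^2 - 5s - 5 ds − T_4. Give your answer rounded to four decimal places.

Exact integral: ∫_0.5^2.5 f(s) ds ≈ -14.666667.
T_4 = -14.5.
Error ≈ -14.666667 − (-14.5) ≈ -0.1667.

-0.1667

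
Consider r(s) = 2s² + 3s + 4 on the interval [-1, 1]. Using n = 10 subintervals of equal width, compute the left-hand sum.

Δs = (1 − (-1))/10 = 0.2.
Left endpoints: -1, -0.8, -0.6, -0.4, -0.2, 0, 0.2, 0.4, 0.6, 0.8.
r(-1) = 3, r(-0.8) = 2.88, r(-0.6) = 2.92, r(-0.4) = 3.12, r(-0.2) = 3.48, r(0) = 4, r(0.2) = 4.68, r(0.4) = 5.52, r(0.6) = 6.52, r(0.8) = 7.68.
Sum = Δs · [r(-1) + r(-0.8) + r(-0.6) + ...].
Sum = 8.76.

8.76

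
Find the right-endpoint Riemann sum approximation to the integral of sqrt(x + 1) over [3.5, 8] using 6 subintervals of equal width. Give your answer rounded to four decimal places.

Δx = (8 − 3.5)/6 = 0.75.
Right endpoints: 4.25, 5, 5.75, 6.5, 7.25, 8.
f(4.25) ≈ 2.2913, f(5) ≈ 2.4495, f(5.75) ≈ 2.5981, f(6.5) ≈ 2.7386, f(7.25) ≈ 2.8723, f(8) ≈ 3.0000.
Sum = Δx · [f(4.25) + f(5) + f(5.75) + ...].
Sum ≈ 11.9623.

11.9623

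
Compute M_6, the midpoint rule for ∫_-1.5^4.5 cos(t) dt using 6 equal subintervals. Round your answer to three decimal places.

Δt = (4.5 − (-1.5))/6 = 1.
Midpoints: -1, 0, 1, 2, 3, 4.
f(-1) ≈ 0.540, f(0) ≈ 1.000, f(1) ≈ 0.540, f(2) ≈ -0.416, f(3) ≈ -0.990, f(4) ≈ -0.654.
Sum = Δt · [f(-1) + f(0) + f(1) + ...].
Sum ≈ 0.021.

0.021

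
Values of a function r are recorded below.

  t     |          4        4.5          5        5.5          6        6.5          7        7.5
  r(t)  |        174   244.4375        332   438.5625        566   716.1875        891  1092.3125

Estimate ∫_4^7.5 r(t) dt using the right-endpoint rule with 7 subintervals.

2140.25

Δt = 0.5.
Sum = 0.5·[244.4375 + 332 + 438.5625 + 566 + 716.1875 + 891 + 1092.3125] = 2140.25.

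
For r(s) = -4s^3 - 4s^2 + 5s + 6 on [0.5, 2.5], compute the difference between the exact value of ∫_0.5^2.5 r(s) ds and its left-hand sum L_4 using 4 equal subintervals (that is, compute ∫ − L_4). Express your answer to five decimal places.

Exact integral: ∫_0.5^2.5 r(s) ds ≈ -32.6666667.
L_4 = -15.5.
Error ≈ -32.6666667 − (-15.5) ≈ -17.16667.

-17.16667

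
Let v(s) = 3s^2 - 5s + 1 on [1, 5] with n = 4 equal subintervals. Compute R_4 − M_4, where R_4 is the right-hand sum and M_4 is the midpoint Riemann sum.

R_4 = 96.
M_4 = 67.
R_4 − M_4 = 29.

29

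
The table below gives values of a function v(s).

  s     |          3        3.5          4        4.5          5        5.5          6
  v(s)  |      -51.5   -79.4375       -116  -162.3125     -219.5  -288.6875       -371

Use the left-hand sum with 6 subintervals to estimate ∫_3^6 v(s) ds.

-458.71875

Δs = 0.5.
Sum = 0.5·[(-51.5) + (-79.4375) + (-116) + (-162.3125) + (-219.5) + (-288.6875)] = -458.71875.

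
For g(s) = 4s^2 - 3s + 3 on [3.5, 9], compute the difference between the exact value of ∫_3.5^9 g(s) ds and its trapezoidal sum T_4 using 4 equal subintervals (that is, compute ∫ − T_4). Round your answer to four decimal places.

Exact integral: ∫_3.5^9 g(s) ds ≈ 828.208333.
T_4 = 835.140625.
Error ≈ 828.208333 − 835.140625 ≈ -6.9323.

-6.9323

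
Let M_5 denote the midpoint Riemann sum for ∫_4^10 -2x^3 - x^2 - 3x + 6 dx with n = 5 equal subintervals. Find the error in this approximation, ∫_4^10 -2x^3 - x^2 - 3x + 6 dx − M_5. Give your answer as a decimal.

-30.96

Exact integral: ∫_4^10 f(x) dx = -5274.
M_5 = -5243.04.
Error = -5274 − (-5243.04) = -30.96.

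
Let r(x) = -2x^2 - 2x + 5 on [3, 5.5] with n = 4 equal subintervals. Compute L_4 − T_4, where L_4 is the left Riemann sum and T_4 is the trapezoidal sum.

14.84375

L_4 = -87.1484375.
T_4 = -101.9921875.
L_4 − T_4 = 14.84375.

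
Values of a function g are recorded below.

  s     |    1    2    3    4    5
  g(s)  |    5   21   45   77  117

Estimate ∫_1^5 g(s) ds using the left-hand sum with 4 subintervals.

Δs = 1.
Sum = 1·[5 + 21 + 45 + 77] = 148.

148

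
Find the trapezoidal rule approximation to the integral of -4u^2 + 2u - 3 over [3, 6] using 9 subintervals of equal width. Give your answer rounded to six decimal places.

Δu = (6 − 3)/9 = 1/3.
f(3) = -33, f(10/3) = -367/9, f(11/3) = -445/9, f(4) = -59, f(13/3) = -625/9, f(14/3) = -727/9, f(5) = -93, f(16/3) = -955/9, f(17/3) = -1081/9, f(6) = -135.
T_9 = (Δu/2)·[f(u_0) + 2f(u_1) + ... + 2f(u_{8}) + f(u_9)].
Sum ≈ -234.222222.

-234.222222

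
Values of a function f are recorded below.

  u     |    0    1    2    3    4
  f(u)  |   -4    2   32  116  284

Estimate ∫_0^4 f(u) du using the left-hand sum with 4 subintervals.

Δu = 1.
Sum = 1·[(-4) + 2 + 32 + 116] = 146.

146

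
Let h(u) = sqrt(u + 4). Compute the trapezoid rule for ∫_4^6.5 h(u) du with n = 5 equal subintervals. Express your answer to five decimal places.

Δu = (6.5 − 4)/5 = 0.5.
h(4) ≈ 2.82843, h(4.5) ≈ 2.91548, h(5) ≈ 3.00000, h(5.5) ≈ 3.08221, h(6) ≈ 3.16228, h(6.5) ≈ 3.24037.
T_5 = (Δu/2)·[h(u_0) + 2h(u_1) + ... + 2h(u_{4}) + h(u_5)].
Sum ≈ 7.59718.

7.59718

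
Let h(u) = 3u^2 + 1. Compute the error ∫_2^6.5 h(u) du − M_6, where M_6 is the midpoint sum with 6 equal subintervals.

0.6328125

Exact integral: ∫_2^6.5 h(u) du = 271.125.
M_6 = 270.4921875.
Error = 271.125 − 270.4921875 = 0.6328125.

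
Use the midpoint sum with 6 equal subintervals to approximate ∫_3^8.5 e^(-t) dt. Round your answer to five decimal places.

Δt = (8.5 − 3)/6 = 11/12.
Midpoints: 83/24, 4.375, 127/24, 149/24, 7.125, 193/24.
f(83/24) ≈ 0.03148, f(4.375) ≈ 0.01259, f(127/24) ≈ 0.00503, f(149/24) ≈ 0.00201, f(7.125) ≈ 0.00080, f(193/24) ≈ 0.00032.
Sum = Δt · [f(83/24) + f(4.375) + f(127/24) + ...].
Sum ≈ 0.04789.

0.04789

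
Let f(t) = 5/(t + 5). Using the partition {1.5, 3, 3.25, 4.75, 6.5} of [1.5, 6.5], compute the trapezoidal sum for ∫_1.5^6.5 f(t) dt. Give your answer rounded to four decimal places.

2.8679

Subinterval widths: 1.5, 0.25, 1.5, 1.75.
f(1.5) = 10/13, f(3) = 0.625, f(3.25) = 20/33, f(4.75) = 20/39, f(6.5) = 10/23.
On each subinterval the trapezoid contributes (Δt_i/2)·[f(t_{i-1}) + f(t_i)].
Sum ≈ 2.8679.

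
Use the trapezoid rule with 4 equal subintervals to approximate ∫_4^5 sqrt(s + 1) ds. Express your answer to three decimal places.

2.344

Δs = (5 − 4)/4 = 0.25.
f(4) ≈ 2.236, f(4.25) ≈ 2.291, f(4.5) ≈ 2.345, f(4.75) ≈ 2.398, f(5) ≈ 2.449.
T_4 = (Δs/2)·[f(s_0) + 2f(s_1) + 2f(s_2) + 2f(s_3) + f(s_4)].
Sum ≈ 2.344.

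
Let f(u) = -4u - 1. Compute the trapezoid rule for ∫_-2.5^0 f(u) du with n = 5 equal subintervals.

Δu = (0 − (-2.5))/5 = 0.5.
f(-2.5) = 9, f(-2) = 7, f(-1.5) = 5, f(-1) = 3, f(-0.5) = 1, f(0) = -1.
T_5 = (Δu/2)·[f(u_0) + 2f(u_1) + ... + 2f(u_{4}) + f(u_5)].
Sum = 10.

10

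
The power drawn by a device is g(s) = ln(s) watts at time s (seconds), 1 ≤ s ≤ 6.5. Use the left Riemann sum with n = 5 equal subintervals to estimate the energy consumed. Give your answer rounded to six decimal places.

5.555112

Δs = (6.5 − 1)/5 = 1.1.
Left endpoints: 1, 2.1, 3.2, 4.3, 5.4.
g(1) ≈ 0.000000, g(2.1) ≈ 0.741937, g(3.2) ≈ 1.163151, g(4.3) ≈ 1.458615, g(5.4) ≈ 1.686399.
Sum = Δs · [g(1) + g(2.1) + g(3.2) + g(4.3) + g(5.4)].
Sum ≈ 5.555112.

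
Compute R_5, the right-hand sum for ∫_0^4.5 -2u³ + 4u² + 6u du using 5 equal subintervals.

Δu = (4.5 − 0)/5 = 0.9.
Right endpoints: 0.9, 1.8, 2.7, 3.6, 4.5.
f(0.9) = 7.182, f(1.8) = 12.096, f(2.7) = 5.994, f(3.6) = -19.872, f(4.5) = -74.25.
Sum = Δu · [f(0.9) + f(1.8) + f(2.7) + f(3.6) + f(4.5)].
Sum = -61.965.

-61.965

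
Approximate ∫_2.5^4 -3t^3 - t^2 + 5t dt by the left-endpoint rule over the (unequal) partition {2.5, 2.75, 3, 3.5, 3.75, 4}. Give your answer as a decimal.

-130.9296875

Subinterval widths: 0.25, 0.25, 0.5, 0.25, 0.25.
Left endpoints: 2.5, 2.75, 3, 3.5, 3.75.
f(2.5) = -40.625, f(2.75) = -56.203125, f(3) = -75, f(3.5) = -123.375, f(3.75) = -153.515625.
Sum = Σ Δt_i · f(t_i).
Sum = -130.9296875.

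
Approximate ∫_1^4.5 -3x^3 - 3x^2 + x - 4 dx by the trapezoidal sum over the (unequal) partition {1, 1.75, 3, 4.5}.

Subinterval widths: 0.75, 1.25, 1.5.
f(1) = -9, f(1.75) = -27.515625, f(3) = -109, f(4.5) = -333.625.
On each subinterval the trapezoid contributes (Δx_i/2)·[f(x_{i-1}) + f(x_i)].
Sum = -430.984375.

-430.984375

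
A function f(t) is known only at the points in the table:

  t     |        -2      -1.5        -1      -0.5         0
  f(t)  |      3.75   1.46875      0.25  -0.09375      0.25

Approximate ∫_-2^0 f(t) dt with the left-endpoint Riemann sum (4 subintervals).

2.6875

Δt = 0.5.
Sum = 0.5·[3.75 + 1.46875 + 0.25 + (-0.09375)] = 2.6875.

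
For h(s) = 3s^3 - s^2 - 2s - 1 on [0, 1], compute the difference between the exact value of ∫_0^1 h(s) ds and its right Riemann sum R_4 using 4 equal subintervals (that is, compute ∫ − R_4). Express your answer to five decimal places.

-0.03646

Exact integral: ∫_0^1 h(s) ds ≈ -1.5833333.
R_4 = -1.546875.
Error ≈ -1.5833333 − (-1.546875) ≈ -0.03646.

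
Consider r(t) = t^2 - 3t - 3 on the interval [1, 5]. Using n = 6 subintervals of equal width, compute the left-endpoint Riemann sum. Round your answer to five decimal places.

-10.37037

Δt = (5 − 1)/6 = 2/3.
Left endpoints: 1, 5/3, 7/3, 3, 11/3, 13/3.
r(1) = -5, r(5/3) = -47/9, r(7/3) = -41/9, r(3) = -3, r(11/3) = -5/9, r(13/3) = 25/9.
Sum = Δt · [r(1) + r(5/3) + r(7/3) + ...].
Sum ≈ -10.37037.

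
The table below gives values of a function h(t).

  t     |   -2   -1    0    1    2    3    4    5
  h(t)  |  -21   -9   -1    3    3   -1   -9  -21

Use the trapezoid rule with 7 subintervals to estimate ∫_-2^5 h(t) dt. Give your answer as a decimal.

-35

Δt = 1.
T_7 = (1/2)·[(-21) + 2·(-9) + 2·(-1) + 2·3 + 2·3 + 2·(-1) + 2·(-9) + (-21)] = -35.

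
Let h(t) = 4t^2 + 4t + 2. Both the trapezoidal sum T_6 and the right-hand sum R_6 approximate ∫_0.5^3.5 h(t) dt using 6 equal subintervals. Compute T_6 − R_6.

-15

T_6 = 87.5.
R_6 = 102.5.
T_6 − R_6 = -15.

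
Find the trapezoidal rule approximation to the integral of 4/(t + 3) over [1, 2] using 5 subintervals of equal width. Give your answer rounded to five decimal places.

0.89287

Δt = (2 − 1)/5 = 0.2.
f(1) = 1, f(1.2) = 20/21, f(1.4) = 10/11, f(1.6) = 20/23, f(1.8) = 5/6, f(2) = 0.8.
T_5 = (Δt/2)·[f(t_0) + 2f(t_1) + ... + 2f(t_{4}) + f(t_5)].
Sum ≈ 0.89287.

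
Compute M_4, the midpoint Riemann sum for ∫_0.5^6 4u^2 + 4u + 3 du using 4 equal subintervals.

Δu = (6 − 0.5)/4 = 1.375.
Midpoints: 1.1875, 2.5625, 3.9375, 5.3125.
f(1.1875) = 13.390625, f(2.5625) = 39.515625, f(3.9375) = 80.765625, f(5.3125) = 137.140625.
Sum = Δu · [f(1.1875) + f(2.5625) + f(3.9375) + f(5.3125)].
Sum = 372.3671875.

372.3671875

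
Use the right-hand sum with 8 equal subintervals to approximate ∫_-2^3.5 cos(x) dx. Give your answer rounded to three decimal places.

0.357

Δx = (3.5 − (-2))/8 = 0.6875.
Right endpoints: -1.3125, -0.625, 0.0625, 0.75, 1.4375, 2.125, 2.8125, 3.5.
f(-1.3125) ≈ 0.255, f(-0.625) ≈ 0.811, f(0.0625) ≈ 0.998, f(0.75) ≈ 0.732, f(1.4375) ≈ 0.133, f(2.125) ≈ -0.526, f(2.8125) ≈ -0.946, f(3.5) ≈ -0.936.
Sum = Δx · [f(-1.3125) + f(-0.625) + f(0.0625) + ...].
Sum ≈ 0.357.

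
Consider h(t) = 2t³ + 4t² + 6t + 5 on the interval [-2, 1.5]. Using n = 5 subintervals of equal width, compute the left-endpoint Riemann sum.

9.8

Δt = (1.5 − (-2))/5 = 0.7.
Left endpoints: -2, -1.3, -0.6, 0.1, 0.8.
h(-2) = -7, h(-1.3) = -0.434, h(-0.6) = 2.408, h(0.1) = 5.642, h(0.8) = 13.384.
Sum = Δt · [h(-2) + h(-1.3) + h(-0.6) + h(0.1) + h(0.8)].
Sum = 9.8.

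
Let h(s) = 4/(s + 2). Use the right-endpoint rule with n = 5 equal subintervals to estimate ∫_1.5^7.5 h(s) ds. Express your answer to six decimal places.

Δs = (7.5 − 1.5)/5 = 1.2.
Right endpoints: 2.7, 3.9, 5.1, 6.3, 7.5.
h(2.7) = 40/47, h(3.9) = 40/59, h(5.1) = 40/71, h(6.3) = 40/83, h(7.5) = 8/19.
Sum = Δs · [h(2.7) + h(3.9) + h(5.1) + h(6.3) + h(7.5)].
Sum ≈ 3.594469.

3.594469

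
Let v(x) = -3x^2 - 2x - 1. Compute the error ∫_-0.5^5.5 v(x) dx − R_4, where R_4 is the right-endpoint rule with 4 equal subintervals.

Exact integral: ∫_-0.5^5.5 v(x) dx = -202.5.
R_4 = -285.75.
Error = -202.5 − (-285.75) = 83.25.

83.25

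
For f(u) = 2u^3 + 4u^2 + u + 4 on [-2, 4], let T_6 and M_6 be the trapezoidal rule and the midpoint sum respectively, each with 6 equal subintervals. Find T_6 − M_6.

15

T_6 = 256.
M_6 = 241.
T_6 − M_6 = 15.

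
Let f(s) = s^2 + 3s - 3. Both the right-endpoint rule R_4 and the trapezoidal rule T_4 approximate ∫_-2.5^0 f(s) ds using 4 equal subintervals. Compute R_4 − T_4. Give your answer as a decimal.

0.390625

R_4 = -11.11328125.
T_4 = -11.50390625.
R_4 − T_4 = 0.390625.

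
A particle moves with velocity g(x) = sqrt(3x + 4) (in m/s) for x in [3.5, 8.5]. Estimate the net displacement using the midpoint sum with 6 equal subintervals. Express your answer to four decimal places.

23.3393

Δx = (8.5 − 3.5)/6 = 5/6.
Midpoints: 47/12, 4.75, 67/12, 77/12, 7.25, 97/12.
g(47/12) ≈ 3.9686, g(4.75) ≈ 4.2720, g(67/12) ≈ 4.5552, g(77/12) ≈ 4.8218, g(7.25) ≈ 5.0744, g(97/12) ≈ 5.3151.
Sum = Δx · [g(47/12) + g(4.75) + g(67/12) + ...].
Sum ≈ 23.3393.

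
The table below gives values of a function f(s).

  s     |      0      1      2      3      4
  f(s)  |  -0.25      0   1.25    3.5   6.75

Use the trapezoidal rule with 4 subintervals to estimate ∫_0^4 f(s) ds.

8

Δs = 1.
T_4 = (1/2)·[(-0.25) + 2·0 + 2·1.25 + 2·3.5 + 6.75] = 8.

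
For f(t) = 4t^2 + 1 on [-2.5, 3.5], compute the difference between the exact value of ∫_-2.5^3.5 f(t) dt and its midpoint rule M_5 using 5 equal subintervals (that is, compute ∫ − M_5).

2.88

Exact integral: ∫_-2.5^3.5 f(t) dt = 84.
M_5 = 81.12.
Error = 84 − 81.12 = 2.88.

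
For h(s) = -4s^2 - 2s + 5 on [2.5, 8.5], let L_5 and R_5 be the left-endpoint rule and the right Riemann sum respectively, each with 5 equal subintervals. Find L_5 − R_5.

L_5 = -674.16.
R_5 = -1005.36.
L_5 − R_5 = 331.2.

331.2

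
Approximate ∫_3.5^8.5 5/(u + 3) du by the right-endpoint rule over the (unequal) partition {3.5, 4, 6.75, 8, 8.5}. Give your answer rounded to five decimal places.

2.55297

Subinterval widths: 0.5, 2.75, 1.25, 0.5.
Right endpoints: 4, 6.75, 8, 8.5.
f(4) = 5/7, f(6.75) = 20/39, f(8) = 5/11, f(8.5) = 10/23.
Sum = Σ Δu_i · f(u_i).
Sum ≈ 2.55297.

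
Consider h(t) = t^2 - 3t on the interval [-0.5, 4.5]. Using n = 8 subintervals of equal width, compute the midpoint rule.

Δt = (4.5 − (-0.5))/8 = 0.625.
Midpoints: -0.1875, 0.4375, 1.0625, 1.6875, 2.3125, 2.9375, 3.5625, 4.1875.
h(-0.1875) = 0.59765625, h(0.4375) = -1.12109375, h(1.0625) = -2.05859375, h(1.6875) = -2.21484375, h(2.3125) = -1.58984375, h(2.9375) = -0.18359375, h(3.5625) = 2.00390625, h(4.1875) = 4.97265625.
Sum = Δt · [h(-0.1875) + h(0.4375) + h(1.0625) + ...].
Sum = 0.25390625.

0.25390625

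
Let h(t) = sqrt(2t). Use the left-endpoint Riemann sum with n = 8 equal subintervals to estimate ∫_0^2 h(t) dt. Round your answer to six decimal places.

2.382521

Δt = (2 − 0)/8 = 0.25.
Left endpoints: 0, 0.25, 0.5, 0.75, 1, 1.25, 1.5, 1.75.
h(0) ≈ 0.000000, h(0.25) ≈ 0.707107, h(0.5) ≈ 1.000000, h(0.75) ≈ 1.224745, h(1) ≈ 1.414214, h(1.25) ≈ 1.581139, h(1.5) ≈ 1.732051, h(1.75) ≈ 1.870829.
Sum = Δt · [h(0) + h(0.25) + h(0.5) + ...].
Sum ≈ 2.382521.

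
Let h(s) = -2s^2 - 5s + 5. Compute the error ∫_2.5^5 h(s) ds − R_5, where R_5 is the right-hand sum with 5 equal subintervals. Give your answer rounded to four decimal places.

12.7083

Exact integral: ∫_2.5^5 h(s) ds ≈ -107.291667.
R_5 = -120.
Error ≈ -107.291667 − (-120) ≈ 12.7083.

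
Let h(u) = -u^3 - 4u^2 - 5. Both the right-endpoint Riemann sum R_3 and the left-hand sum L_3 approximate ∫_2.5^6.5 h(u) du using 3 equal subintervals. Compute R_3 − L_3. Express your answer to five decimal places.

-537.33333

R_3 ≈ -1091.2407407.
L_3 ≈ -553.9074074.
R_3 − L_3 ≈ -537.33333.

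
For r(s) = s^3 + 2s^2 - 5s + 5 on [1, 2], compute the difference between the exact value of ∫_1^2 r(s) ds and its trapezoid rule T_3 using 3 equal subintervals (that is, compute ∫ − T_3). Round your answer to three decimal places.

-0.120

Exact integral: ∫_1^2 r(s) ds ≈ 5.91667.
T_3 ≈ 6.03704.
Error ≈ 5.91667 − 6.03704 ≈ -0.120.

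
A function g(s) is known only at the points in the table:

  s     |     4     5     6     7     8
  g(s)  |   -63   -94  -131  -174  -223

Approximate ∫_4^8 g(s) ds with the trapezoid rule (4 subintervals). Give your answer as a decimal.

Δs = 1.
T_4 = (1/2)·[(-63) + 2·(-94) + 2·(-131) + 2·(-174) + (-223)] = -542.

-542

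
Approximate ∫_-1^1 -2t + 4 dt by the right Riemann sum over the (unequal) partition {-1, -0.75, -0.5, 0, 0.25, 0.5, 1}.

Subinterval widths: 0.25, 0.25, 0.5, 0.25, 0.25, 0.5.
Right endpoints: -0.75, -0.5, 0, 0.25, 0.5, 1.
f(-0.75) = 5.5, f(-0.5) = 5, f(0) = 4, f(0.25) = 3.5, f(0.5) = 3, f(1) = 2.
Sum = Σ Δt_i · f(t_i).
Sum = 7.25.

7.25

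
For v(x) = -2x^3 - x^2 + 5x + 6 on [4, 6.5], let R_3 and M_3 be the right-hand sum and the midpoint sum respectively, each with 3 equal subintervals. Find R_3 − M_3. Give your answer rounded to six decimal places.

R_3 ≈ -944.76851852.
M_3 ≈ -749.41261574.
R_3 − M_3 ≈ -195.355903.

-195.355903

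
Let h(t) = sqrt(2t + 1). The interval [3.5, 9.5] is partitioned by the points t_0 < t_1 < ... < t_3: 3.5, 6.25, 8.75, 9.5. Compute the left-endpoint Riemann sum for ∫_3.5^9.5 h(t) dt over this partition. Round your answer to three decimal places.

20.190

Subinterval widths: 2.75, 2.5, 0.75.
Left endpoints: 3.5, 6.25, 8.75.
h(3.5) ≈ 2.828, h(6.25) ≈ 3.674, h(8.75) ≈ 4.301.
Sum = Σ Δt_i · h(t_i).
Sum ≈ 20.190.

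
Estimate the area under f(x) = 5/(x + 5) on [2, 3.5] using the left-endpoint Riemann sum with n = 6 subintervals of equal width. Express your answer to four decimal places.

0.9867

Δx = (3.5 − 2)/6 = 0.25.
Left endpoints: 2, 2.25, 2.5, 2.75, 3, 3.25.
f(2) = 5/7, f(2.25) = 20/29, f(2.5) = 2/3, f(2.75) = 20/31, f(3) = 0.625, f(3.25) = 20/33.
Sum = Δx · [f(2) + f(2.25) + f(2.5) + ...].
Sum ≈ 0.9867.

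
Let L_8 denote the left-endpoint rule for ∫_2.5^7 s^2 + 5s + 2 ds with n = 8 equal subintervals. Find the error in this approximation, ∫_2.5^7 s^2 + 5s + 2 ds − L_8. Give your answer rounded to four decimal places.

Exact integral: ∫_2.5^7 f(s) ds = 225.
L_8 ≈ 206.885742.
Error ≈ 225 − 206.885742 ≈ 18.1143.

18.1143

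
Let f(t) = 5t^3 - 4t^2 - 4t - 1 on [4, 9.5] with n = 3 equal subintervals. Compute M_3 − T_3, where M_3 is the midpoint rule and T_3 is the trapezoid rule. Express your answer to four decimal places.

-449.4436

M_3 ≈ 8499.680266.
T_3 ≈ 8949.123843.
M_3 − T_3 ≈ -449.4436.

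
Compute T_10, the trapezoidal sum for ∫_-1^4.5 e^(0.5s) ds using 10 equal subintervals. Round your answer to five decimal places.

17.87421

Δs = (4.5 − (-1))/10 = 0.55.
f(-1) ≈ 0.60653, f(-0.45) ≈ 0.79852, f(0.1) ≈ 1.05127, f(0.65) ≈ 1.38403, f(1.2) ≈ 1.82212, f(1.75) ≈ 2.39888, f(2.3) ≈ 3.15819, f(2.85) ≈ 4.15786, f(3.4) ≈ 5.47395, f(3.95) ≈ 7.20662, f(4.5) ≈ 9.48774.
T_10 = (Δs/2)·[f(s_0) + 2f(s_1) + ... + 2f(s_{9}) + f(s_10)].
Sum ≈ 17.87421.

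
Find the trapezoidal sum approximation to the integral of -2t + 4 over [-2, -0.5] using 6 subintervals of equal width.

Δt = (-0.5 − (-2))/6 = 0.25.
f(-2) = 8, f(-1.75) = 7.5, f(-1.5) = 7, f(-1.25) = 6.5, f(-1) = 6, f(-0.75) = 5.5, f(-0.5) = 5.
T_6 = (Δt/2)·[f(t_0) + 2f(t_1) + ... + 2f(t_{5}) + f(t_6)].
Sum = 9.75.

9.75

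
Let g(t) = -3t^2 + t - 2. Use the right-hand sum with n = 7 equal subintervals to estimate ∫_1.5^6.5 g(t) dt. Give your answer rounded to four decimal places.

Δt = (6.5 − 1.5)/7 = 5/7.
Right endpoints: 31/14, 41/14, 51/14, 61/14, 71/14, 81/14, 6.5.
g(31/14) = -2841/196, g(41/14) = -4861/196, g(51/14) = -7481/196, g(61/14) = -10701/196, g(71/14) = -14521/196, g(81/14) = -18941/196, g(6.5) = -122.25.
Sum = Δt · [g(31/14) + g(41/14) + g(51/14) + ...].
Sum ≈ -303.5969.

-303.5969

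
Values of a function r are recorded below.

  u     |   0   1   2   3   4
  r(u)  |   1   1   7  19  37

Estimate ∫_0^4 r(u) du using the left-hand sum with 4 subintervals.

Δu = 1.
Sum = 1·[1 + 1 + 7 + 19] = 28.

28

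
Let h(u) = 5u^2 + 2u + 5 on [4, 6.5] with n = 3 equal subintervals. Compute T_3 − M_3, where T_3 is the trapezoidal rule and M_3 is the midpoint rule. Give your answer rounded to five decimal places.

T_3 ≈ 391.2384259.
M_3 ≈ 389.0682870.
T_3 − M_3 ≈ 2.17014.

2.17014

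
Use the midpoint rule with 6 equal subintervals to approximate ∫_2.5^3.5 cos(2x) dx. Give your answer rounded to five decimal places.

0.81171

Δx = (3.5 − 2.5)/6 = 1/6.
Midpoints: 31/12, 2.75, 35/12, 37/12, 3.25, 41/12.
f(31/12) ≈ 0.43881, f(2.75) ≈ 0.70867, f(35/12) ≈ 0.90051, f(37/12) ≈ 0.99322, f(3.25) ≈ 0.97659, f(41/12) ≈ 0.85245.
Sum = Δx · [f(31/12) + f(2.75) + f(35/12) + ...].
Sum ≈ 0.81171.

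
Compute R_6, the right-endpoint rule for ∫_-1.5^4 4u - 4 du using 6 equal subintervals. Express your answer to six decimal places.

Δu = (4 − (-1.5))/6 = 11/12.
Right endpoints: -7/12, 1/3, 1.25, 13/6, 37/12, 4.
f(-7/12) = -19/3, f(1/3) = -8/3, f(1.25) = 1, f(13/6) = 14/3, f(37/12) = 25/3, f(4) = 12.
Sum = Δu · [f(-7/12) + f(1/3) + f(1.25) + ...].
Sum ≈ 15.583333.

15.583333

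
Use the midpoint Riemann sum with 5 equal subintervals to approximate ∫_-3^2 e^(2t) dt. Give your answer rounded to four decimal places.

Δt = (2 − (-3))/5 = 1.
Midpoints: -2.5, -1.5, -0.5, 0.5, 1.5.
f(-2.5) ≈ 0.0067, f(-1.5) ≈ 0.0498, f(-0.5) ≈ 0.3679, f(0.5) ≈ 2.7183, f(1.5) ≈ 20.0855.
Sum = Δt · [f(-2.5) + f(-1.5) + f(-0.5) + f(0.5) + f(1.5)].
Sum ≈ 23.2282.

23.2282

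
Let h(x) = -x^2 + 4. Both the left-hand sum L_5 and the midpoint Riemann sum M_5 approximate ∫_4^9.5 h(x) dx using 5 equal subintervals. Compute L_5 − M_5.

39.17375

L_5 = -202.73.
M_5 = -241.90375.
L_5 − M_5 = 39.17375.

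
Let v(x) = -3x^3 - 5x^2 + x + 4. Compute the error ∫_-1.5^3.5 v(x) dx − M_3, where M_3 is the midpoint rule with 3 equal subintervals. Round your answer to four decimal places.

-16.2037

Exact integral: ∫_-1.5^3.5 v(x) dx ≈ -160.833333.
M_3 ≈ -144.629630.
Error ≈ -160.833333 − (-144.629630) ≈ -16.2037.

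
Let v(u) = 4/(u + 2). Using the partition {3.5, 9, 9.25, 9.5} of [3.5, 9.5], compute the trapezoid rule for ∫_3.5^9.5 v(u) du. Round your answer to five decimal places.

Subinterval widths: 5.5, 0.25, 0.25.
v(3.5) = 8/11, v(9) = 4/11, v(9.25) = 16/45, v(9.5) = 8/23.
On each subinterval the trapezoid contributes (Δu_i/2)·[v(u_{i-1}) + v(u_i)].
Sum ≈ 3.17782.

3.17782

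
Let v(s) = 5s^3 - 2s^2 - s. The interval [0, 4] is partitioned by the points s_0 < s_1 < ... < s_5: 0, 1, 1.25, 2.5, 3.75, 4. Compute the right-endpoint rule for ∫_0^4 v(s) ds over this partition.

443

Subinterval widths: 1, 0.25, 1.25, 1.25, 0.25.
Right endpoints: 1, 1.25, 2.5, 3.75, 4.
v(1) = 2, v(1.25) = 5.390625, v(2.5) = 63.125, v(3.75) = 231.796875, v(4) = 284.
Sum = Σ Δs_i · v(s_i).
Sum = 443.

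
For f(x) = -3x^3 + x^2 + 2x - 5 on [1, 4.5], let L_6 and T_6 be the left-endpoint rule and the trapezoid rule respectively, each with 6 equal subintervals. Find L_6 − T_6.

L_6 ≈ -208.5163484.
T_6 ≈ -279.7194734.
L_6 − T_6 = 71.203125.

71.203125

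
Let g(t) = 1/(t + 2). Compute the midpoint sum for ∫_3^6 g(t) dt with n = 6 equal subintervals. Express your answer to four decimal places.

0.4698

Δt = (6 − 3)/6 = 0.5.
Midpoints: 3.25, 3.75, 4.25, 4.75, 5.25, 5.75.
g(3.25) = 4/21, g(3.75) = 4/23, g(4.25) = 0.16, g(4.75) = 4/27, g(5.25) = 4/29, g(5.75) = 4/31.
Sum = Δt · [g(3.25) + g(3.75) + g(4.25) + ...].
Sum ≈ 0.4698.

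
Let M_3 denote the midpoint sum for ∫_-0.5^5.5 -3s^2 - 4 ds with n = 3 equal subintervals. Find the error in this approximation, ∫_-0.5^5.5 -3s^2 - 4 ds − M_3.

Exact integral: ∫_-0.5^5.5 f(s) ds = -190.5.
M_3 = -184.5.
Error = -190.5 − (-184.5) = -6.

-6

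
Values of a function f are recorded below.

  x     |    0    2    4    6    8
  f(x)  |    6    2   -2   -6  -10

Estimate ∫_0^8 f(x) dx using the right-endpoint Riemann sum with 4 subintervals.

-32

Δx = 2.
Sum = 2·[2 + (-2) + (-6) + (-10)] = -32.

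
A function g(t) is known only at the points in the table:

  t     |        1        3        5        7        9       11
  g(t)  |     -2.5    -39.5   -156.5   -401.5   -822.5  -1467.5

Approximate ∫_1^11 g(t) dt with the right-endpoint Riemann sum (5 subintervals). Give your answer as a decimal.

-5775

Δt = 2.
Sum = 2·[(-39.5) + (-156.5) + (-401.5) + (-822.5) + (-1467.5)] = -5775.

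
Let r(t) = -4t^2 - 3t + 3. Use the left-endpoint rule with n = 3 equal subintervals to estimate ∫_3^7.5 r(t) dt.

Δt = (7.5 − 3)/3 = 1.5.
Left endpoints: 3, 4.5, 6.
r(3) = -42, r(4.5) = -91.5, r(6) = -159.
Sum = Δt · [r(3) + r(4.5) + r(6)].
Sum = -438.75.

-438.75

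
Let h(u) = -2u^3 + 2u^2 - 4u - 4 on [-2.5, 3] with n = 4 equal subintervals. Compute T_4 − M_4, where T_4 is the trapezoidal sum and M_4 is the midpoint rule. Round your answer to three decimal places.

1.300

T_4 ≈ -19.18555.
M_4 ≈ -20.48535.
T_4 − M_4 ≈ 1.300.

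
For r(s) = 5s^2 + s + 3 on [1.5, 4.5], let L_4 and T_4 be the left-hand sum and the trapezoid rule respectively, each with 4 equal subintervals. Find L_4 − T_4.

L_4 = 130.78125.
T_4 = 165.65625.
L_4 − T_4 = -34.875.

-34.875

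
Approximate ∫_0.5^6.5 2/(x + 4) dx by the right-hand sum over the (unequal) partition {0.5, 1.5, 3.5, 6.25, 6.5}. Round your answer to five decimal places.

1.48117

Subinterval widths: 1, 2, 2.75, 0.25.
Right endpoints: 1.5, 3.5, 6.25, 6.5.
f(1.5) = 4/11, f(3.5) = 4/15, f(6.25) = 8/41, f(6.5) = 4/21.
Sum = Σ Δx_i · f(x_i).
Sum ≈ 1.48117.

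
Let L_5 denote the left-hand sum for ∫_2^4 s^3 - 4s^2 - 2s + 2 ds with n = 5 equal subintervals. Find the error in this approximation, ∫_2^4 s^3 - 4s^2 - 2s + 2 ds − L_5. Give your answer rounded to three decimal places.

0.533

Exact integral: ∫_2^4 f(s) ds ≈ -22.66667.
L_5 = -23.2.
Error ≈ -22.66667 − (-23.2) ≈ 0.533.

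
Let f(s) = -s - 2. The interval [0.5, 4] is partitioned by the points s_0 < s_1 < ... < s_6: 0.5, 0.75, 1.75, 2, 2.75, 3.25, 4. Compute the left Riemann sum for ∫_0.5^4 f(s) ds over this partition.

Subinterval widths: 0.25, 1, 0.25, 0.75, 0.5, 0.75.
Left endpoints: 0.5, 0.75, 1.75, 2, 2.75, 3.25.
f(0.5) = -2.5, f(0.75) = -2.75, f(1.75) = -3.75, f(2) = -4, f(2.75) = -4.75, f(3.25) = -5.25.
Sum = Σ Δs_i · f(s_i).
Sum = -13.625.

-13.625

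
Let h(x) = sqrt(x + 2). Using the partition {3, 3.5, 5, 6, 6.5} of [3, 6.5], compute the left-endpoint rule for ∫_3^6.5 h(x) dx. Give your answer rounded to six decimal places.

8.695811

Subinterval widths: 0.5, 1.5, 1, 0.5.
Left endpoints: 3, 3.5, 5, 6.
h(3) ≈ 2.236068, h(3.5) ≈ 2.345208, h(5) ≈ 2.645751, h(6) ≈ 2.828427.
Sum = Σ Δx_i · h(x_i).
Sum ≈ 8.695811.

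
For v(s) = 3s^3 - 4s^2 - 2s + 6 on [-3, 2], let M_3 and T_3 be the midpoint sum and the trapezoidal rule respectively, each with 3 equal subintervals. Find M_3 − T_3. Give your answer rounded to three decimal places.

29.514

M_3 ≈ -50.57870.
T_3 ≈ -80.09259.
M_3 − T_3 ≈ 29.514.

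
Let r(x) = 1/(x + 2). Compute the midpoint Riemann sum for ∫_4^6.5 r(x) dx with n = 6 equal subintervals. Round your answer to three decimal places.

Δx = (6.5 − 4)/6 = 5/12.
Midpoints: 101/24, 4.625, 121/24, 131/24, 5.875, 151/24.
r(101/24) = 24/149, r(4.625) = 8/53, r(121/24) = 24/169, r(131/24) = 24/179, r(5.875) = 8/63, r(151/24) = 24/199.
Sum = Δx · [r(101/24) + r(4.625) + r(121/24) + ...].
Sum ≈ 0.348.

0.348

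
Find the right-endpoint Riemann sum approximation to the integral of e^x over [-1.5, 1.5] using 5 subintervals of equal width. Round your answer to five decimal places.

5.66312

Δx = (1.5 − (-1.5))/5 = 0.6.
Right endpoints: -0.9, -0.3, 0.3, 0.9, 1.5.
f(-0.9) ≈ 0.40657, f(-0.3) ≈ 0.74082, f(0.3) ≈ 1.34986, f(0.9) ≈ 2.45960, f(1.5) ≈ 4.48169.
Sum = Δx · [f(-0.9) + f(-0.3) + f(0.3) + f(0.9) + f(1.5)].
Sum ≈ 5.66312.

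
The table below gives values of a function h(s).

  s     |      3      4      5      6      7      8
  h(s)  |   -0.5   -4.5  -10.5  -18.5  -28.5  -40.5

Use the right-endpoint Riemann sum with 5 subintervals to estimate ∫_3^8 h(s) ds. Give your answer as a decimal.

-102.5

Δs = 1.
Sum = 1·[(-4.5) + (-10.5) + (-18.5) + (-28.5) + (-40.5)] = -102.5.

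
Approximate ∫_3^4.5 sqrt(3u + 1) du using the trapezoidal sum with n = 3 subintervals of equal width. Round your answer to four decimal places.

Δu = (4.5 − 3)/3 = 0.5.
f(3) ≈ 3.1623, f(3.5) ≈ 3.3912, f(4) ≈ 3.6056, f(4.5) ≈ 3.8079.
T_3 = (Δu/2)·[f(u_0) + 2f(u_1) + 2f(u_2) + f(u_3)].
Sum ≈ 5.2409.

5.2409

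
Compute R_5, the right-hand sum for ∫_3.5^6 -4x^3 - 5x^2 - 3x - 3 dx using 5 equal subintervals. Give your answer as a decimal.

Δx = (6 − 3.5)/5 = 0.5.
Right endpoints: 4, 4.5, 5, 5.5, 6.
f(4) = -351, f(4.5) = -482.25, f(5) = -643, f(5.5) = -836.25, f(6) = -1065.
Sum = Δx · [f(4) + f(4.5) + f(5) + f(5.5) + f(6)].
Sum = -1688.75.

-1688.75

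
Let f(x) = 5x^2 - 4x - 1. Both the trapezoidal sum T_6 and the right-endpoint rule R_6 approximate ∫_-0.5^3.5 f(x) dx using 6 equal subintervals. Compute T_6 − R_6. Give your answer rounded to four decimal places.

-14.6667

T_6 ≈ 45.148148.
R_6 ≈ 59.814815.
T_6 − R_6 ≈ -14.6667.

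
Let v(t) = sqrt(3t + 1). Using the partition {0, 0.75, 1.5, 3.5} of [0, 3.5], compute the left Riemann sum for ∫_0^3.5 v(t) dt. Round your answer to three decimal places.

Subinterval widths: 0.75, 0.75, 2.
Left endpoints: 0, 0.75, 1.5.
v(0) ≈ 1.000, v(0.75) ≈ 1.803, v(1.5) ≈ 2.345.
Sum = Σ Δt_i · v(t_i).
Sum ≈ 6.792.

6.792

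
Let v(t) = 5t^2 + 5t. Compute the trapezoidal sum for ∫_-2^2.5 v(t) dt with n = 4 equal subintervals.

Δt = (2.5 − (-2))/4 = 1.125.
v(-2) = 10, v(-0.875) = -0.546875, v(0.25) = 1.5625, v(1.375) = 16.328125, v(2.5) = 43.75.
T_4 = (Δt/2)·[v(t_0) + 2v(t_1) + 2v(t_2) + 2v(t_3) + v(t_4)].
Sum = 49.74609375.

49.74609375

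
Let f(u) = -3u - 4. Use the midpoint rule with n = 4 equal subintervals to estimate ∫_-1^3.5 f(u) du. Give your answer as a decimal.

-34.875

Δu = (3.5 − (-1))/4 = 1.125.
Midpoints: -0.4375, 0.6875, 1.8125, 2.9375.
f(-0.4375) = -2.6875, f(0.6875) = -6.0625, f(1.8125) = -9.4375, f(2.9375) = -12.8125.
Sum = Δu · [f(-0.4375) + f(0.6875) + f(1.8125) + f(2.9375)].
Sum = -34.875.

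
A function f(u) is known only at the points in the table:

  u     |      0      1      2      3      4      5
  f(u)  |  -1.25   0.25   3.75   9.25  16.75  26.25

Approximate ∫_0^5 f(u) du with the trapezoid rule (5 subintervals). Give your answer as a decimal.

Δu = 1.
T_5 = (1/2)·[(-1.25) + 2·0.25 + 2·3.75 + 2·9.25 + 2·16.75 + 26.25] = 42.5.

42.5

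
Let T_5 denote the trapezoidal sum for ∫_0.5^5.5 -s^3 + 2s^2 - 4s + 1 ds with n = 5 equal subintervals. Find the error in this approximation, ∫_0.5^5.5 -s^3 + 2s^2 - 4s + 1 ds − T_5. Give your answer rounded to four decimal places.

5.8333

Exact integral: ∫_0.5^5.5 f(s) ds ≈ -172.916667.
T_5 = -178.75.
Error ≈ -172.916667 − (-178.75) ≈ 5.8333.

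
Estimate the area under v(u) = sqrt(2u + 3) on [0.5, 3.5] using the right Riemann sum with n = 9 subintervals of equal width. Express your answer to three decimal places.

8.066

Δu = (3.5 − 0.5)/9 = 1/3.
Right endpoints: 5/6, 7/6, 1.5, 11/6, 13/6, 2.5, 17/6, 19/6, 3.5.
v(5/6) ≈ 2.160, v(7/6) ≈ 2.309, v(1.5) ≈ 2.449, v(11/6) ≈ 2.582, v(13/6) ≈ 2.708, v(2.5) ≈ 2.828, v(17/6) ≈ 2.944, v(19/6) ≈ 3.055, v(3.5) ≈ 3.162.
Sum = Δu · [v(5/6) + v(7/6) + v(1.5) + ...].
Sum ≈ 8.066.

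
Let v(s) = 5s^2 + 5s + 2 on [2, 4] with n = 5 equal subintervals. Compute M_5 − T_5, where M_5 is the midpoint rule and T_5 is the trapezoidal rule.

-0.4

M_5 = 127.2.
T_5 = 127.6.
M_5 − T_5 = -0.4.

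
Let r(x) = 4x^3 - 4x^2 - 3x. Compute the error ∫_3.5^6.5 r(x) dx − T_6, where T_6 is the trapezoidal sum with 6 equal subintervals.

-7

Exact integral: ∫_3.5^6.5 r(x) dx = 1281.
T_6 = 1288.
Error = 1281 − 1288 = -7.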